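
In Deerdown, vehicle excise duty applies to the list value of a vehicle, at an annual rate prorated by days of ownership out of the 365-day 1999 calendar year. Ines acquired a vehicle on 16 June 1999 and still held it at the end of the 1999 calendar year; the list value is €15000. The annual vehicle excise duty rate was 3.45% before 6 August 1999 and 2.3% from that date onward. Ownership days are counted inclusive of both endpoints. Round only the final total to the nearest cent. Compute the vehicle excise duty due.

€212.20

16 June – 5 August 1999: 51 days at 3.45% → €15000 × 3.45% × 51/365 = €72.3082
6 August – 31 December 1999: 148 days at 2.3% → €15000 × 2.3% × 148/365 = €139.8904
Total = €212.1986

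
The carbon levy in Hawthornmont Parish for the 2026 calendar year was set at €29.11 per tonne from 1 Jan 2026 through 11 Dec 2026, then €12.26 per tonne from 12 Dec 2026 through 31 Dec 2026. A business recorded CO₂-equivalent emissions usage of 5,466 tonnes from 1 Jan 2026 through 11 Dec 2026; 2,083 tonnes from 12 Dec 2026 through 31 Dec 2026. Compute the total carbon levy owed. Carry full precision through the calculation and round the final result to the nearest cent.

€184,652.84

1 Jan – 11 Dec 2026: 5,466 tonnes at €29.11/tonne → €159,115.26
12 Dec – 31 Dec 2026: 2,083 tonnes at €12.26/tonne → €25,537.58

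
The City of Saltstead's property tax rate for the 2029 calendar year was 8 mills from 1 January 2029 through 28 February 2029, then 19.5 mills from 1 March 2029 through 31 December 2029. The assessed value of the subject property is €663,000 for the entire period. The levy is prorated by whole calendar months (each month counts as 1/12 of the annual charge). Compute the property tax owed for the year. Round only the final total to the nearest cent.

1 January – 28 February 2029: 2 months at 8 mills → €663,000 × 0.8% × 2/12 = €884.0000
1 March – 31 December 2029: 10 months at 19.5 mills → €663,000 × 1.95% × 10/12 = €10,773.7500
Total = €11,657.7500

€11,657.75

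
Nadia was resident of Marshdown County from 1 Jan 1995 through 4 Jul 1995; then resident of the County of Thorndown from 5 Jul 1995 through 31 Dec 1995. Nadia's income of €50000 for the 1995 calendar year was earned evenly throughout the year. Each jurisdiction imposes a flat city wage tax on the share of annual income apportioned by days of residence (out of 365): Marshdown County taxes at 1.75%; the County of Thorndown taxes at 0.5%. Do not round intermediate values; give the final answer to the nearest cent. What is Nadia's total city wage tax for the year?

Marshdown County, 1 Jan – 4 Jul 1995: 185 days → €50000 × 1.75% × 185/365 = €443.4932
The County of Thorndown, 5 Jul – 31 Dec 1995: 180 days → €50000 × 0.5% × 180/365 = €123.2877
Total = €566.7808

€566.78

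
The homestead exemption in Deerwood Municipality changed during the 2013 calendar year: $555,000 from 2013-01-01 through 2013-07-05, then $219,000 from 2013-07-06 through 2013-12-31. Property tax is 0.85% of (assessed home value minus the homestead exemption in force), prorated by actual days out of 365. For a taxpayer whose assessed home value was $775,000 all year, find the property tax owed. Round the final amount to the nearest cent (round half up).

$3,270.61

2013-01-01 to 2013-07-05: 186 days, exemption $555,000 → ($775,000 − $555,000) × 0.85% × 186/365 = $952.9315
2013-07-06 to 2013-12-31: 179 days, exemption $219,000 → ($775,000 − $219,000) × 0.85% × 179/365 = $2,317.6822
Total = $3,270.6137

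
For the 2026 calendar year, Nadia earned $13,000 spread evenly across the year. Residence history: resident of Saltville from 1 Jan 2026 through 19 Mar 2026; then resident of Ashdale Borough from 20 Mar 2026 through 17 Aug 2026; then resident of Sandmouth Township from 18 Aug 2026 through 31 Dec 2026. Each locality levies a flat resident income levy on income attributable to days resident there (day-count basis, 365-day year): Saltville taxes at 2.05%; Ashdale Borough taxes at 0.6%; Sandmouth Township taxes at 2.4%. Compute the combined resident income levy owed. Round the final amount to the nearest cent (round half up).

Saltville, 1 Jan – 19 Mar 2026: 78 days → $13,000 × 2.05% × 78/365 = $56.9507
Ashdale Borough, 20 Mar – 17 Aug 2026: 151 days → $13,000 × 0.6% × 151/365 = $32.2685
Sandmouth Township, 18 Aug – 31 Dec 2026: 136 days → $13,000 × 2.4% × 136/365 = $116.2521
Total = $205.4712

$205.47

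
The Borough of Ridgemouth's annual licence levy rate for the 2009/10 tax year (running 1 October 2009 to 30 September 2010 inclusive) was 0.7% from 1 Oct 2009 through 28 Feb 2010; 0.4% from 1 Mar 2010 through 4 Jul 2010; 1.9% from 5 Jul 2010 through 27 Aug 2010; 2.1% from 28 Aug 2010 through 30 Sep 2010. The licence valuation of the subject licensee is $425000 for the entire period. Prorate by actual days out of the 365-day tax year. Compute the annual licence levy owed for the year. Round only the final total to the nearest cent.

$3843.63

1 Oct 2009 – 28 Feb 2010: 151 days at 0.7% → $425000 × 0.7% × 151/365 = $1230.7534
1 Mar – 4 Jul 2010: 126 days at 0.4% → $425000 × 0.4% × 126/365 = $586.8493
5 Jul – 27 Aug 2010: 54 days at 1.9% → $425000 × 1.9% × 54/365 = $1194.6575
28 Aug – 30 Sep 2010: 34 days at 2.1% → $425000 × 2.1% × 34/365 = $831.3699
Total = $3843.6301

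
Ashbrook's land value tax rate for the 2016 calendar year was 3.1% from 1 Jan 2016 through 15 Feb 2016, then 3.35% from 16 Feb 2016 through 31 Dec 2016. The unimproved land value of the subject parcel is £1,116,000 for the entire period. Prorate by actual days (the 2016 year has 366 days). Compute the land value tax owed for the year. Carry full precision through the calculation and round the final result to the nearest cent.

£37,035.34

1 Jan – 15 Feb 2016: 46 days at 3.1% → £1,116,000 × 3.1% × 46/366 = £4,348.1311
16 Feb – 31 Dec 2016: 320 days at 3.35% → £1,116,000 × 3.35% × 320/366 = £32,687.2131
Total = £37,035.3443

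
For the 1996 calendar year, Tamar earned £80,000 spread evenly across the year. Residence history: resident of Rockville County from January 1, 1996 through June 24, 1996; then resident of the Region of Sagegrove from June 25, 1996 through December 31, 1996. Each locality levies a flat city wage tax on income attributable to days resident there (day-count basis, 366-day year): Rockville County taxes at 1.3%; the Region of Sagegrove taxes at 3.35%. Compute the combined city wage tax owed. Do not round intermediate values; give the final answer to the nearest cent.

£1,891.37

Rockville County, January 1 – June 24, 1996: 176 days → £80,000 × 1.3% × 176/366 = £500.1093
The Region of Sagegrove, June 25 – December 31, 1996: 190 days → £80,000 × 3.35% × 190/366 = £1,391.2568
Total = £1,891.3661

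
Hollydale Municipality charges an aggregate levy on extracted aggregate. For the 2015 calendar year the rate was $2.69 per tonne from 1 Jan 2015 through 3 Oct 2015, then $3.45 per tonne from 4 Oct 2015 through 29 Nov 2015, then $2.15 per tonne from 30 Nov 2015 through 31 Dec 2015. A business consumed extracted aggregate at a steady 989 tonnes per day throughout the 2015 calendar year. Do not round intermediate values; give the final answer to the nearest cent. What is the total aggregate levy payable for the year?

$996803.21

1 Jan – 3 Oct 2015: 276 days × 989 tonnes/day = 272,964 tonnes at $2.69/tonne → $734273.16
4 Oct – 29 Nov 2015: 57 days × 989 tonnes/day = 56,373 tonnes at $3.45/tonne → $194486.85
30 Nov – 31 Dec 2015: 32 days × 989 tonnes/day = 31,648 tonnes at $2.15/tonne → $68043.20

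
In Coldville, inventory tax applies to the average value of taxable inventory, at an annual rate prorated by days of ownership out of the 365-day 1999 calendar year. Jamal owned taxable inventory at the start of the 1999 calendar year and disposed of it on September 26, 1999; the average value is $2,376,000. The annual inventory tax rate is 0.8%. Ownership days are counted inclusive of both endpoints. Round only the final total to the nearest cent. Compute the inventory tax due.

Days held (January 1 – September 26, 1999): 269 out of 365
Tax = $2,376,000 × 0.8% × 269/365 = $14,008.6356

$14,008.64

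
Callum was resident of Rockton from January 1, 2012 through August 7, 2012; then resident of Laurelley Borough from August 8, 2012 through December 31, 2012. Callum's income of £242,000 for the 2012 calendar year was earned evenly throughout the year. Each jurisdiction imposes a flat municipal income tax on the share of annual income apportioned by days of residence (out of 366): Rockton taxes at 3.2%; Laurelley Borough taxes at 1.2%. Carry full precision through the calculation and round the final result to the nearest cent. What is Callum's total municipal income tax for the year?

£5,813.29

Rockton, January 1 – August 7, 2012: 220 days → £242,000 × 3.2% × 220/366 = £4,654.8634
Laurelley Borough, August 8 – December 31, 2012: 146 days → £242,000 × 1.2% × 146/366 = £1,158.4262
Total = £5,813.2896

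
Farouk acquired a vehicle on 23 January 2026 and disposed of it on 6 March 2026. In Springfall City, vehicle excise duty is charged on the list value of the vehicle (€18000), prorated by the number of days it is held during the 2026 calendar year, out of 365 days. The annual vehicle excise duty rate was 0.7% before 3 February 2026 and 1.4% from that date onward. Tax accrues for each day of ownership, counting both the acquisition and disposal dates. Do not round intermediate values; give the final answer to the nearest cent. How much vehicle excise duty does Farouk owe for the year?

23 January – 2 February 2026: 11 days at 0.7% → €18000 × 0.7% × 11/365 = €3.7973
3 February – 6 March 2026: 32 days at 1.4% → €18000 × 1.4% × 32/365 = €22.0932
Total = €25.8904

€25.89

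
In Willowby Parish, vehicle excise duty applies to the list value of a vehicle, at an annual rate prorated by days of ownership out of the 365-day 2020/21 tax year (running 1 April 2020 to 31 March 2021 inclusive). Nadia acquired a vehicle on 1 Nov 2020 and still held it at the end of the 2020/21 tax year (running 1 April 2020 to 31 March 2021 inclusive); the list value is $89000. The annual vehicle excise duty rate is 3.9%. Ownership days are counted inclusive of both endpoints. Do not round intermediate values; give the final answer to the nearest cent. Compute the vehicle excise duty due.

$1435.95

Days held (1 Nov 2020 – 31 Mar 2021): 151 out of 365
Tax = $89000 × 3.9% × 151/365 = $1435.9479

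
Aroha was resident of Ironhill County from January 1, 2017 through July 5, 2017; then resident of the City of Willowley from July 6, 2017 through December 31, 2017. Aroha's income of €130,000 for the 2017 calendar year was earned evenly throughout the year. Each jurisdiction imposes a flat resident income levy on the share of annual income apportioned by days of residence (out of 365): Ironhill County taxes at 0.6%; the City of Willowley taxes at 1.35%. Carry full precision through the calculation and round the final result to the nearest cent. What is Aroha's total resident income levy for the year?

Ironhill County, January 1 – July 5, 2017: 186 days → €130,000 × 0.6% × 186/365 = €397.4795
The City of Willowley, July 6 – December 31, 2017: 179 days → €130,000 × 1.35% × 179/365 = €860.6712
Total = €1,258.1507

€1,258.15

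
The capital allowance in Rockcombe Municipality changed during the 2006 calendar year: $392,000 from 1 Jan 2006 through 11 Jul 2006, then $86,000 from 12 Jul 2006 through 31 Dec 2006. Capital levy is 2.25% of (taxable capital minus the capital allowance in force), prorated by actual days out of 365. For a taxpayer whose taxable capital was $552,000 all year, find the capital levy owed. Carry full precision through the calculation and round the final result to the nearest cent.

1 Jan – 11 Jul 2006: 192 days, exemption $392,000 → ($552,000 − $392,000) × 2.25% × 192/365 = $1,893.6986
12 Jul – 31 Dec 2006: 173 days, exemption $86,000 → ($552,000 − $86,000) × 2.25% × 173/365 = $4,969.6027
Total = $6,863.3014

$6,863.30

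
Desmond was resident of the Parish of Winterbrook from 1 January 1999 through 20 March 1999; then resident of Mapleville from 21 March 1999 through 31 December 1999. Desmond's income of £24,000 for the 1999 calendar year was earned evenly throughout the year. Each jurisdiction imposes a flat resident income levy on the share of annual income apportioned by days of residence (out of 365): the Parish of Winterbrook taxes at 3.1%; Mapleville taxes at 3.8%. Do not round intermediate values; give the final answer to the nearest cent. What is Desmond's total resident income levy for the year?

The Parish of Winterbrook, 1 January – 20 March 1999: 79 days → £24,000 × 3.1% × 79/365 = £161.0301
Mapleville, 21 March – 31 December 1999: 286 days → £24,000 × 3.8% × 286/365 = £714.6082
Total = £875.6384

£875.64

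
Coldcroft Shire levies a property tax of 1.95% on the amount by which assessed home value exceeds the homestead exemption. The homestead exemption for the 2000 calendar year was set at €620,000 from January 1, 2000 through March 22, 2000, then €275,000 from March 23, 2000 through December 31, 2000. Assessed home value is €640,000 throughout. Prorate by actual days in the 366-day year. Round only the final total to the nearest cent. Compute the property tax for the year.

January 1 – March 22, 2000: 82 days, exemption €620,000 → (€640,000 − €620,000) × 1.95% × 82/366 = €87.3770
March 23 – December 31, 2000: 284 days, exemption €275,000 → (€640,000 − €275,000) × 1.95% × 284/366 = €5,522.8689
Total = €5,610.2459

€5,610.25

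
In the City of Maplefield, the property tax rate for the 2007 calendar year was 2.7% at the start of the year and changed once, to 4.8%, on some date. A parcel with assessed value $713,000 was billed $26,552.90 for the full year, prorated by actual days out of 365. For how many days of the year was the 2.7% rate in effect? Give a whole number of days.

Let d = days at the first rate; then 365 − d days at the second rate.
$713,000 × [2.7%·d + 4.8%·(365−d)] / 365 = $26,552.90
Solving gives d = 187, so the new rate took effect on July 7, 2007.

187 days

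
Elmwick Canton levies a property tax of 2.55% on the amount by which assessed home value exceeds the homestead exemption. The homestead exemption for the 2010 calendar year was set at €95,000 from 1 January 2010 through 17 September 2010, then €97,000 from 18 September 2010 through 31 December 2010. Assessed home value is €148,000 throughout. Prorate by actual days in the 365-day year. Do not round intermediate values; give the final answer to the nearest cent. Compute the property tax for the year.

€1,336.83

1 January – 17 September 2010: 260 days, exemption €95,000 → (€148,000 − €95,000) × 2.55% × 260/365 = €962.7123
18 September – 31 December 2010: 105 days, exemption €97,000 → (€148,000 − €97,000) × 2.55% × 105/365 = €374.1164
Total = €1,336.8288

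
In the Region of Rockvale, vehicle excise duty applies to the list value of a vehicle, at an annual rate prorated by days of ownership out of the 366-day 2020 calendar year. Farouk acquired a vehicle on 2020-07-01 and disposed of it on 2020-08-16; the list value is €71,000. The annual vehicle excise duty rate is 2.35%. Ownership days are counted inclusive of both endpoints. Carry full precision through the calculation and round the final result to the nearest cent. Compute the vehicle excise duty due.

Days held (2020-07-01 to 2020-08-16): 47 out of 366
Tax = €71,000 × 2.35% × 47/366 = €214.2609

€214.26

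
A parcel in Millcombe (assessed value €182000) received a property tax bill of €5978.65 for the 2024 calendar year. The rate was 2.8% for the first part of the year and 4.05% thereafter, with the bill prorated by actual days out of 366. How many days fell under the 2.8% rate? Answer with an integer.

224 days

Let d = days at the first rate; then 366 − d days at the second rate.
€182000 × [2.8%·d + 4.05%·(366−d)] / 366 = €5978.65
Solving gives d = 224, so the new rate took effect on August 12, 2024.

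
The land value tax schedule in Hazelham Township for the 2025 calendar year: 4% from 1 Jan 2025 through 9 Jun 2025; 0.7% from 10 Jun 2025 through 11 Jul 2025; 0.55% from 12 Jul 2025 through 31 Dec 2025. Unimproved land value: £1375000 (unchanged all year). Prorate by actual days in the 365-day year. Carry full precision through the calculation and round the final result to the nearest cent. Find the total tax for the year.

1 Jan – 9 Jun 2025: 160 days at 4% → £1375000 × 4% × 160/365 = £24109.5890
10 Jun – 11 Jul 2025: 32 days at 0.7% → £1375000 × 0.7% × 32/365 = £843.8356
12 Jul – 31 Dec 2025: 173 days at 0.55% → £1375000 × 0.55% × 173/365 = £3584.4178
Total = £28537.8425

£28537.84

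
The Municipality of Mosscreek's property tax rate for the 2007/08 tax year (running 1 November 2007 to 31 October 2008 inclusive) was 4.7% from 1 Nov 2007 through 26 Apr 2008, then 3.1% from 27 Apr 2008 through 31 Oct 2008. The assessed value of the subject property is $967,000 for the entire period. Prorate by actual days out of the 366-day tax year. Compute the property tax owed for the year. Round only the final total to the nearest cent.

$37,501.63

1 Nov 2007 – 26 Apr 2008: 178 days at 4.7% → $967,000 × 4.7% × 178/366 = $22,103.6120
27 Apr – 31 Oct 2008: 188 days at 3.1% → $967,000 × 3.1% × 188/366 = $15,398.0219
Total = $37,501.6339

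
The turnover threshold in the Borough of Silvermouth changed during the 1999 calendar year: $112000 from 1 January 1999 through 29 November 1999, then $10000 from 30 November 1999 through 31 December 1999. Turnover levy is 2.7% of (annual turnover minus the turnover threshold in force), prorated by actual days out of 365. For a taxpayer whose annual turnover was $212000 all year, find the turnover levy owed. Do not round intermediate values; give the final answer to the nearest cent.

$2941.45

1 January – 29 November 1999: 333 days, exemption $112000 → ($212000 − $112000) × 2.7% × 333/365 = $2463.2877
30 November – 31 December 1999: 32 days, exemption $10000 → ($212000 − $10000) × 2.7% × 32/365 = $478.1589
Total = $2941.4466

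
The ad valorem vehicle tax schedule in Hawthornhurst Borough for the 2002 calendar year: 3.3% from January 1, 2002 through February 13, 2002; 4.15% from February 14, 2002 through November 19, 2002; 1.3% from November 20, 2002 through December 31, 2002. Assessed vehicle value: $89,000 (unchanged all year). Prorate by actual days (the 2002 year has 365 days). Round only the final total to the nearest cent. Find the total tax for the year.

$3,310.43

January 1 – February 13, 2002: 44 days at 3.3% → $89,000 × 3.3% × 44/365 = $354.0493
February 14 – November 19, 2002: 279 days at 4.15% → $89,000 × 4.15% × 279/365 = $2,823.2507
November 20 – December 31, 2002: 42 days at 1.3% → $89,000 × 1.3% × 42/365 = $133.1342
Total = $3,310.4342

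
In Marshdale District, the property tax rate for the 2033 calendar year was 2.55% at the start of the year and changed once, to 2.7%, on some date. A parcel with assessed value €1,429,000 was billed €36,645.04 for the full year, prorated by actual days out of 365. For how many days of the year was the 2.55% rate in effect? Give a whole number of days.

330 days

Let d = days at the first rate; then 365 − d days at the second rate.
€1,429,000 × [2.55%·d + 2.7%·(365−d)] / 365 = €36,645.04
Solving gives d = 330, so the new rate took effect on 27 November 2033.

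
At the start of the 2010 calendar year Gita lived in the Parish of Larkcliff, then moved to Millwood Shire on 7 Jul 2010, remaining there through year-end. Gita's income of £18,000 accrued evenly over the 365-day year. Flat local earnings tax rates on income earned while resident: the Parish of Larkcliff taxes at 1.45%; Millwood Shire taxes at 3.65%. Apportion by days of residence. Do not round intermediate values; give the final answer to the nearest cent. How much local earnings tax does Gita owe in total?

The Parish of Larkcliff, 1 Jan – 6 Jul 2010: 187 days → £18,000 × 1.45% × 187/365 = £133.7178
Millwood Shire, 7 Jul – 31 Dec 2010: 178 days → £18,000 × 3.65% × 178/365 = £320.4000
Total = £454.1178

£454.12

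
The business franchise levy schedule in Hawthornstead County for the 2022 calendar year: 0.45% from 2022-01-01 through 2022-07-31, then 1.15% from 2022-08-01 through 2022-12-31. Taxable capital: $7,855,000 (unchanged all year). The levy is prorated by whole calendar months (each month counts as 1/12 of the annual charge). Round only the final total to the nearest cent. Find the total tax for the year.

$58,257.92

2022-01-01 to 2022-07-31: 7 months at 0.45% → $7,855,000 × 0.45% × 7/12 = $20,619.3750
2022-08-01 to 2022-12-31: 5 months at 1.15% → $7,855,000 × 1.15% × 5/12 = $37,638.5417
Total = $58,257.9167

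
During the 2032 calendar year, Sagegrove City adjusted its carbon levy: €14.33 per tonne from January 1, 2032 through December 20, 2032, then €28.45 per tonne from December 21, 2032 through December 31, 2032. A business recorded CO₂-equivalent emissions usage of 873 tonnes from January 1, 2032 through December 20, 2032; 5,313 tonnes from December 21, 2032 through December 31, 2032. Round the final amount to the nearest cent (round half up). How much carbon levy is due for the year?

€163,664.94

January 1 – December 20, 2032: 873 tonnes at €14.33/tonne → €12,510.09
December 21 – December 31, 2032: 5,313 tonnes at €28.45/tonne → €151,154.85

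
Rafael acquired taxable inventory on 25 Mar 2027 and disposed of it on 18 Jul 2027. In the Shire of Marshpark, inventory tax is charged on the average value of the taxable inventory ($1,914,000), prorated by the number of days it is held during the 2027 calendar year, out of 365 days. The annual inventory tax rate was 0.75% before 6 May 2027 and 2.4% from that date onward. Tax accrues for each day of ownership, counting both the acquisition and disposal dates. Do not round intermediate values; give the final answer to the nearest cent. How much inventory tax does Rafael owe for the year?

$10,964.86

25 Mar – 5 May 2027: 42 days at 0.75% → $1,914,000 × 0.75% × 42/365 = $1,651.8082
6 May – 18 Jul 2027: 74 days at 2.4% → $1,914,000 × 2.4% × 74/365 = $9,313.0521
Total = $10,964.8603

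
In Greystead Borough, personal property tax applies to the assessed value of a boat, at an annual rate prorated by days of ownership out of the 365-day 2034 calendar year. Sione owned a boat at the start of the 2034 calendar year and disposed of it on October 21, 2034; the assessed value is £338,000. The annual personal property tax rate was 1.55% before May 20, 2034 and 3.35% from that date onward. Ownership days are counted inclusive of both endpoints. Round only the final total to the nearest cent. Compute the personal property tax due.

January 1 – May 19, 2034: 139 days at 1.55% → £338,000 × 1.55% × 139/365 = £1,995.1260
May 20 – October 21, 2034: 155 days at 3.35% → £338,000 × 3.35% × 155/365 = £4,808.3973
Total = £6,803.5233

£6,803.52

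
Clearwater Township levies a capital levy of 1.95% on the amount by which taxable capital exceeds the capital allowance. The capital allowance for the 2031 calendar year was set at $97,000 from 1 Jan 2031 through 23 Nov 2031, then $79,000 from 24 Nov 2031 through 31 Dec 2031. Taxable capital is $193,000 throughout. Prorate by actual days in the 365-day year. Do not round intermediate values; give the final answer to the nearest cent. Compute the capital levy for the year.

1 Jan – 23 Nov 2031: 327 days, exemption $97,000 → ($193,000 − $97,000) × 1.95% × 327/365 = $1,677.1068
24 Nov – 31 Dec 2031: 38 days, exemption $79,000 → ($193,000 − $79,000) × 1.95% × 38/365 = $231.4356
Total = $1,908.5425

$1,908.54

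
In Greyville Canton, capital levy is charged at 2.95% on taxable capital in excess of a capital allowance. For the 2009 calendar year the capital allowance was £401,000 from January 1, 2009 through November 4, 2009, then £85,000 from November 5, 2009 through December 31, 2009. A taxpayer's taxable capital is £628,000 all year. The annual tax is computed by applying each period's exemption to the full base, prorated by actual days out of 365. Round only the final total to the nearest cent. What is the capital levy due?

January 1 – November 4, 2009: 308 days, exemption £401,000 → (£628,000 − £401,000) × 2.95% × 308/365 = £5,650.7452
November 5 – December 31, 2009: 57 days, exemption £85,000 → (£628,000 − £85,000) × 2.95% × 57/365 = £2,501.5192
Total = £8,152.2644

£8,152.26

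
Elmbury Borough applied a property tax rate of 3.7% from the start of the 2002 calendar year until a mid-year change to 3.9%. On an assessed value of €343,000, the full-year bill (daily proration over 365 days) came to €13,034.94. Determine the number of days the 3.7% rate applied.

Let d = days at the first rate; then 365 − d days at the second rate.
€343,000 × [3.7%·d + 3.9%·(365−d)] / 365 = €13,034.94
Solving gives d = 182, so the new rate took effect on July 2, 2002.

182 days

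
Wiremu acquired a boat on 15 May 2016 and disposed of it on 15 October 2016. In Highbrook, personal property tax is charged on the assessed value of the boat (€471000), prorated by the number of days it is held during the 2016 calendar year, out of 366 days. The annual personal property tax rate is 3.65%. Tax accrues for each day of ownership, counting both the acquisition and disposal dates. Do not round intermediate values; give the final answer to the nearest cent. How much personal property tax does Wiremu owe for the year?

€7233.58

Days held (15 May – 15 October 2016): 154 out of 366
Tax = €471000 × 3.65% × 154/366 = €7233.5820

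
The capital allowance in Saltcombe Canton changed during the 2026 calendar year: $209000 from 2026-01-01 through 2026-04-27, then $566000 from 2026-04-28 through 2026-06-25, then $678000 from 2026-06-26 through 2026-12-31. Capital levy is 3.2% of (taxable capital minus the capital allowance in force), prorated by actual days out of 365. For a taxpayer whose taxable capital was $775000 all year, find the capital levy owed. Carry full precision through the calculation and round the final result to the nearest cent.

2026-01-01 to 2026-04-27: 117 days, exemption $209000 → ($775000 − $209000) × 3.2% × 117/365 = $5805.7644
2026-04-28 to 2026-06-25: 59 days, exemption $566000 → ($775000 − $566000) × 3.2% × 59/365 = $1081.0740
2026-06-26 to 2026-12-31: 189 days, exemption $678000 → ($775000 − $678000) × 3.2% × 189/365 = $1607.2767
Total = $8494.1151

$8494.12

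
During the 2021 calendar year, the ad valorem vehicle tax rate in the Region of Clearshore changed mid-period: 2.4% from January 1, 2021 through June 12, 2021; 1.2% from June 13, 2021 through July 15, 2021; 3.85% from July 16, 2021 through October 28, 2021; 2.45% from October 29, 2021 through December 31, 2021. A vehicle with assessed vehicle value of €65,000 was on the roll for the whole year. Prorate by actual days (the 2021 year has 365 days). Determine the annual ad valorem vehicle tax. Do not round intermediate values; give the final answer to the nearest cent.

€1,766.31

January 1 – June 12, 2021: 163 days at 2.4% → €65,000 × 2.4% × 163/365 = €696.6575
June 13 – July 15, 2021: 33 days at 1.2% → €65,000 × 1.2% × 33/365 = €70.5205
July 16 – October 28, 2021: 105 days at 3.85% → €65,000 × 3.85% × 105/365 = €719.8973
October 29 – December 31, 2021: 64 days at 2.45% → €65,000 × 2.45% × 64/365 = €279.2329
Total = €1,766.3082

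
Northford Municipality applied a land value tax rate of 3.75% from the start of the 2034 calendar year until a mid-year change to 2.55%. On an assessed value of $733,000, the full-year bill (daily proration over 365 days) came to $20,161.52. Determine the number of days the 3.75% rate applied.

61 days

Let d = days at the first rate; then 365 − d days at the second rate.
$733,000 × [3.75%·d + 2.55%·(365−d)] / 365 = $20,161.52
Solving gives d = 61, so the new rate took effect on March 3, 2034.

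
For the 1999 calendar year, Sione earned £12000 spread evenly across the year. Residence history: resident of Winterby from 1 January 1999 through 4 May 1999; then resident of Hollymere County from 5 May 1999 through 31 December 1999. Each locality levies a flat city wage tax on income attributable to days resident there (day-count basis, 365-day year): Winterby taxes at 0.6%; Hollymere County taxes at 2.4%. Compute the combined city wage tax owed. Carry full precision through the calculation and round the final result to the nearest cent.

£214.62

Winterby, 1 January – 4 May 1999: 124 days → £12000 × 0.6% × 124/365 = £24.4603
Hollymere County, 5 May – 31 December 1999: 241 days → £12000 × 2.4% × 241/365 = £190.1589
Total = £214.6192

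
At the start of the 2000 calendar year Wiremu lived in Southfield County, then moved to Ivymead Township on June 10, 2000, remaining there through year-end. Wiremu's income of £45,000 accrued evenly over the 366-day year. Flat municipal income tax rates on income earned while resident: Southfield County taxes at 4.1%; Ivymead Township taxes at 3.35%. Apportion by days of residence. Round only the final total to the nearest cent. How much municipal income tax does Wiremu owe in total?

£1,655.96

Southfield County, January 1 – June 9, 2000: 161 days → £45,000 × 4.1% × 161/366 = £811.5984
Ivymead Township, June 10 – December 31, 2000: 205 days → £45,000 × 3.35% × 205/366 = £844.3648
Total = £1,655.9631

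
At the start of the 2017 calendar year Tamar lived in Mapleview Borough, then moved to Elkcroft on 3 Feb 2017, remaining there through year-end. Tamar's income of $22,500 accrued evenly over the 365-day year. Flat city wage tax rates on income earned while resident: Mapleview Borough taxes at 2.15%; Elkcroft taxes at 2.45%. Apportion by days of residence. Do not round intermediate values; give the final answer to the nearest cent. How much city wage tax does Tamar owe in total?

Mapleview Borough, 1 Jan – 2 Feb 2017: 33 days → $22,500 × 2.15% × 33/365 = $43.7363
Elkcroft, 3 Feb – 31 Dec 2017: 332 days → $22,500 × 2.45% × 332/365 = $501.4110
Total = $545.1473

$545.15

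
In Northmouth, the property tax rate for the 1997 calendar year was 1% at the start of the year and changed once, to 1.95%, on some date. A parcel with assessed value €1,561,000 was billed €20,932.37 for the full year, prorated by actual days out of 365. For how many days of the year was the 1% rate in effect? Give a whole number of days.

Let d = days at the first rate; then 365 − d days at the second rate.
€1,561,000 × [1%·d + 1.95%·(365−d)] / 365 = €20,932.37
Solving gives d = 234, so the new rate took effect on 23 Aug 1997.

234 days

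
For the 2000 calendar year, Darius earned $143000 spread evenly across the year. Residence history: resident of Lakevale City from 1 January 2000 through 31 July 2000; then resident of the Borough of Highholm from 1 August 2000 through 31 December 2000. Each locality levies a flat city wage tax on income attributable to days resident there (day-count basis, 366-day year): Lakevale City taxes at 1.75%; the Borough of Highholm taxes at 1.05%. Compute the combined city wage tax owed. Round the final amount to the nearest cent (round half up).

Lakevale City, 1 January – 31 July 2000: 213 days → $143000 × 1.75% × 213/366 = $1456.3730
The Borough of Highholm, 1 August – 31 December 2000: 153 days → $143000 × 1.05% × 153/366 = $627.6762
Total = $2084.0492

$2084.05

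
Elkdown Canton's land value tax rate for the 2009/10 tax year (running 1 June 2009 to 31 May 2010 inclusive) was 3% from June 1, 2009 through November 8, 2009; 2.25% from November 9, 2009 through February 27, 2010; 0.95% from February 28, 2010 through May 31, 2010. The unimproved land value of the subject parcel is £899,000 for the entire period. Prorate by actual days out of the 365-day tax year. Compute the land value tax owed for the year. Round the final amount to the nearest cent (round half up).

June 1 – November 8, 2009: 161 days at 3% → £899,000 × 3% × 161/365 = £11,896.3562
November 9, 2009 – February 27, 2010: 111 days at 2.25% → £899,000 × 2.25% × 111/365 = £6,151.3767
February 28 – May 31, 2010: 93 days at 0.95% → £899,000 × 0.95% × 93/365 = £2,176.0726
Total = £20,223.8055

£20,223.81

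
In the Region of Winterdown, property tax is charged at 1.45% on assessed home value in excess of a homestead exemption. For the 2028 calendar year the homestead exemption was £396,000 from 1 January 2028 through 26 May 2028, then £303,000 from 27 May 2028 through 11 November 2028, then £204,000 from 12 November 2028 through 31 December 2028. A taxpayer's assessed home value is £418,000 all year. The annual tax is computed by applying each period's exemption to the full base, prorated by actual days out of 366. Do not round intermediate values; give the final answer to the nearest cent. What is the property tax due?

1 January – 26 May 2028: 147 days, exemption £396,000 → (£418,000 − £396,000) × 1.45% × 147/366 = £128.1230
27 May – 11 November 2028: 169 days, exemption £303,000 → (£418,000 − £303,000) × 1.45% × 169/366 = £769.9658
12 November – 31 December 2028: 50 days, exemption £204,000 → (£418,000 − £204,000) × 1.45% × 50/366 = £423.9071
Total = £1,321.9959

£1,322.00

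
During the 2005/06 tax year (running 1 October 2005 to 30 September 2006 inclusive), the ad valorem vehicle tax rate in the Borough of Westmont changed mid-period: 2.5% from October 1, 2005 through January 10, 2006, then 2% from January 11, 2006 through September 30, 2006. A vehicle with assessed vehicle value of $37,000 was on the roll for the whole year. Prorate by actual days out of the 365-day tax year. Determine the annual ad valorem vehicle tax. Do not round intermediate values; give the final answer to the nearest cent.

$791.70

October 1, 2005 – January 10, 2006: 102 days at 2.5% → $37,000 × 2.5% × 102/365 = $258.4932
January 11 – September 30, 2006: 263 days at 2% → $37,000 × 2% × 263/365 = $533.2055
Total = $791.6986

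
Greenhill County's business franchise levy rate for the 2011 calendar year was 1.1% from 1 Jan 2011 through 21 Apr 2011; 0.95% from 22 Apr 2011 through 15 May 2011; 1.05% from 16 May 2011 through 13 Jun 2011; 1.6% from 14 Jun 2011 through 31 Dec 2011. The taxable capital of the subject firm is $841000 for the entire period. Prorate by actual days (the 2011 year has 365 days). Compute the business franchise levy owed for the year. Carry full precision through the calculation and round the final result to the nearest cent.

$11450.27

1 Jan – 21 Apr 2011: 111 days at 1.1% → $841000 × 1.1% × 111/365 = $2813.3178
22 Apr – 15 May 2011: 24 days at 0.95% → $841000 × 0.95% × 24/365 = $525.3370
16 May – 13 Jun 2011: 29 days at 1.05% → $841000 × 1.05% × 29/365 = $701.6014
14 Jun – 31 Dec 2011: 201 days at 1.6% → $841000 × 1.6% × 201/365 = $7410.0164
Total = $11450.2726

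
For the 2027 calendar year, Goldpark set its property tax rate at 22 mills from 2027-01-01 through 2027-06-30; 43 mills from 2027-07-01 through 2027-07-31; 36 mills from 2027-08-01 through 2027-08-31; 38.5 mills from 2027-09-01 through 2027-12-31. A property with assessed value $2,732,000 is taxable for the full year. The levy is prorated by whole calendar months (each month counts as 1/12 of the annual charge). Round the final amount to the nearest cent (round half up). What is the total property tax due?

2027-01-01 to 2027-06-30: 6 months at 22 mills → $2,732,000 × 2.2% × 6/12 = $30,052.0000
2027-07-01 to 2027-07-31: 1 month at 43 mills → $2,732,000 × 4.3% × 1/12 = $9,789.6667
2027-08-01 to 2027-08-31: 1 month at 36 mills → $2,732,000 × 3.6% × 1/12 = $8,196.0000
2027-09-01 to 2027-12-31: 4 months at 38.5 mills → $2,732,000 × 3.85% × 4/12 = $35,060.6667
Total = $83,098.3333

$83,098.33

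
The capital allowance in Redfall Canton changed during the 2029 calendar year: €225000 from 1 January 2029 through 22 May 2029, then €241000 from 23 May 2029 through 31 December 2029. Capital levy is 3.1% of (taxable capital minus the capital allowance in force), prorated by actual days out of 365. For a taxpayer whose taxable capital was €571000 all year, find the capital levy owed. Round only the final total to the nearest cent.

€10422.96

1 January – 22 May 2029: 142 days, exemption €225000 → (€571000 − €225000) × 3.1% × 142/365 = €4172.8548
23 May – 31 December 2029: 223 days, exemption €241000 → (€571000 − €241000) × 3.1% × 223/365 = €6250.1096
Total = €10422.9644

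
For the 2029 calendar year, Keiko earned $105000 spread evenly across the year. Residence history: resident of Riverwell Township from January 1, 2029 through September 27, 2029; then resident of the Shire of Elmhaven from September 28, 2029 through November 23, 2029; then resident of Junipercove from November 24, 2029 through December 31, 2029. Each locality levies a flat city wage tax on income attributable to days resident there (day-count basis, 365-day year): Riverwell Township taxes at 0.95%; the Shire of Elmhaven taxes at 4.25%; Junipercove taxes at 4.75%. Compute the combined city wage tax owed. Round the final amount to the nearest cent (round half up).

$1954.01

Riverwell Township, January 1 – September 27, 2029: 270 days → $105000 × 0.95% × 270/365 = $737.8767
The Shire of Elmhaven, September 28 – November 23, 2029: 57 days → $105000 × 4.25% × 57/365 = $696.8836
Junipercove, November 24 – December 31, 2029: 38 days → $105000 × 4.75% × 38/365 = $519.2466
Total = $1954.0068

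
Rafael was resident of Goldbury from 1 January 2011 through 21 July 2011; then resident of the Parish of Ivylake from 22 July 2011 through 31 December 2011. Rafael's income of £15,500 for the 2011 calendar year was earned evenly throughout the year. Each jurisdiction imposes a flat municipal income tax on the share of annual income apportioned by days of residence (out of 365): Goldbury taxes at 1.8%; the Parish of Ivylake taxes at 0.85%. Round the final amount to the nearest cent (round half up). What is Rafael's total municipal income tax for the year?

£213.24

Goldbury, 1 January – 21 July 2011: 202 days → £15,500 × 1.8% × 202/365 = £154.4055
The Parish of Ivylake, 22 July – 31 December 2011: 163 days → £15,500 × 0.85% × 163/365 = £58.8363
Total = £213.2418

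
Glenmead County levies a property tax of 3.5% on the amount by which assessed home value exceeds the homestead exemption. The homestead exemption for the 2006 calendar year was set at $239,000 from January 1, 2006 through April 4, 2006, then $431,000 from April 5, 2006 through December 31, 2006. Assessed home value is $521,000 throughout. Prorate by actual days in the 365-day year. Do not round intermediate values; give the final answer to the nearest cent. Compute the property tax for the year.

January 1 – April 4, 2006: 94 days, exemption $239,000 → ($521,000 − $239,000) × 3.5% × 94/365 = $2,541.8630
April 5 – December 31, 2006: 271 days, exemption $431,000 → ($521,000 − $431,000) × 3.5% × 271/365 = $2,338.7671
Total = $4,880.6301

$4,880.63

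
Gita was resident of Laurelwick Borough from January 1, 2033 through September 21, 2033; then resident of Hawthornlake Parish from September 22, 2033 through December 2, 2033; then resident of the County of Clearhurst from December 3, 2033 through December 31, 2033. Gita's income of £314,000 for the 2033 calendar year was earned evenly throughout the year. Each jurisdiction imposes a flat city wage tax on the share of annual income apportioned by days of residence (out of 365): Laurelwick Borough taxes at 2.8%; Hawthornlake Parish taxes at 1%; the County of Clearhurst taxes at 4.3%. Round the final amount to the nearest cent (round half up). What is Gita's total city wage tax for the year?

Laurelwick Borough, January 1 – September 21, 2033: 264 days → £314,000 × 2.8% × 264/365 = £6,359.1452
Hawthornlake Parish, September 22 – December 2, 2033: 72 days → £314,000 × 1% × 72/365 = £619.3973
The County of Clearhurst, December 3 – December 31, 2033: 29 days → £314,000 × 4.3% × 29/365 = £1,072.7616
Total = £8,051.3041

£8,051.30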